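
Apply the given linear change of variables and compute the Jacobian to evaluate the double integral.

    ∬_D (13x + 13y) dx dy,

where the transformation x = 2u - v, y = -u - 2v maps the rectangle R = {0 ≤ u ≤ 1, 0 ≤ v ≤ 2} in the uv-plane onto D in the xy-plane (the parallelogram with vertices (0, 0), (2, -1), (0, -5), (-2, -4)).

Compute the Jacobian determinant of (x, y) with respect to (u, v):

    ∂(x,y)/∂(u,v) = | 2  -1 | = (2)(-2) - (-1)(-1) = -5.
                   | -1  -2 |

Its absolute value is |J| = 5 (the area scaling factor).

Substituting x = 2u - v, y = -u - 2v into the integrand,

    13x + 13y → 13u - 39v,

so the integral becomes

    ∬_R (13u - 39v) · |J| du dv = ∫_0^1 ∫_0^2 (65u - 195v) dv du.

Inner (v): 130u - 390.
Outer (u): -325.

Therefore ∬_D (13x + 13y) dx dy = -325.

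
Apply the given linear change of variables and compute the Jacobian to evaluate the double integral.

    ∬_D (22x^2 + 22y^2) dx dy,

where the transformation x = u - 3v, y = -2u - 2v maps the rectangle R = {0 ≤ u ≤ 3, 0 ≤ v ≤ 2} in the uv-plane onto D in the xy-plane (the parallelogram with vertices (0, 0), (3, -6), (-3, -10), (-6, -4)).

Compute the Jacobian determinant of (x, y) with respect to (u, v):

    ∂(x,y)/∂(u,v) = | 1  -3 | = (1)(-2) - (-3)(-2) = -8.
                   | -2  -2 |

Its absolute value is |J| = 8 (the area scaling factor).

Substituting x = u - 3v, y = -2u - 2v into the integrand,

    22x^2 + 22y^2 → 110u^2 + 44u v + 286v^2,

so the integral becomes

    ∬_R (110u^2 + 44u v + 286v^2) · |J| du dv = ∫_0^3 ∫_0^2 (880u^2 + 352u v + 2288v^2) dv du.

Inner (v): 1760u^2 + 704u + 18304/3.
Outer (u): 37312.

Therefore ∬_D (22x^2 + 22y^2) dx dy = 37312.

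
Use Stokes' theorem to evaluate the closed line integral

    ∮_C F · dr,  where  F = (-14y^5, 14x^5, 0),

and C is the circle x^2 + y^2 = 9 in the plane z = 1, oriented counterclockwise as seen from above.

Let S be the flat disk x^2 + y^2 ≤ 9 in the plane z = 1, with upward unit normal n̂ = ẑ. By Stokes' theorem,

    ∮_C F · dr = ∬_S (∇ × F) · n̂ dS = ∬_D (curl F)_z dA,

where D is the disk x^2 + y^2 ≤ 9.

Compute the curl of F = (-14y^5, 14x^5, 0):
    (∇ × F)_x = ∂F_z/∂y - ∂F_y/∂z = 0,
    (∇ × F)_y = ∂F_x/∂z - ∂F_z/∂x = 0,
    (∇ × F)_z = ∂F_y/∂x - ∂F_x/∂y = 70x^4 + 70y^4.

On z = 1, (curl F)_z = 70x^4 + 70y^4.

Convert to polar (x = r cos θ, y = r sin θ, dA = r dr dθ); the integrand becomes 70r^4(sin(θ)^4 + cos(θ)^4), so

    ∬_D (curl F)_z dA = ∫_0^{2π} ∫_0^{3} (70r^4(sin(θ)^4 + cos(θ)^4)) · r dr dθ.

Inner (r from 0 to 3): 8505sin(θ)^4 + 8505cos(θ)^4.
Outer (θ from 0 to 2π): 25515π/2.

Therefore ∮_C F · dr = 25515π/2.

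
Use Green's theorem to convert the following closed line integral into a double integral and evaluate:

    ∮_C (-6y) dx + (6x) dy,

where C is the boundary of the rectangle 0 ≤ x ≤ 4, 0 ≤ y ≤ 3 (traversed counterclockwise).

Green's theorem converts the closed line integral into a double integral over the enclosed region D:

    ∮_C P dx + Q dy = ∬_D (∂Q/∂x - ∂P/∂y) dA.

Here P = -6y, Q = 6x, so

    ∂Q/∂x = 6,    ∂P/∂y = -6,
    ∂Q/∂x - ∂P/∂y = 12.

D is the region 0 ≤ x ≤ 4, 0 ≤ y ≤ 3. Evaluating the double integral:

    ∬_D (12) dA = ∫_0^{4} ∫_0^{3} (12) dy dx.

Inner (y from 0 to 3): 36.
Outer (x from 0 to 4): 144.

Therefore ∮_C P dx + Q dy = 144.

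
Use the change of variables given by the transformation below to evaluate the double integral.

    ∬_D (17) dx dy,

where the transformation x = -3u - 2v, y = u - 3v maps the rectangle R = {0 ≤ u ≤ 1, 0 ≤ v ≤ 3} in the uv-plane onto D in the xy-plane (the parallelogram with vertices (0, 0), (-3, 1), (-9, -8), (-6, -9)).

Compute the Jacobian determinant of (x, y) with respect to (u, v):

    ∂(x,y)/∂(u,v) = | -3  -2 | = (-3)(-3) - (-2)(1) = 11.
                   | 1  -3 |

Its absolute value is |J| = 11 (the area scaling factor).

Substituting x = -3u - 2v, y = u - 3v into the integrand,

    17 → 17,

so the integral becomes

    ∬_R (17) · |J| du dv = ∫_0^1 ∫_0^3 (187) dv du.

Inner (v): 561.
Outer (u): 561.

Therefore ∬_D (17) dx dy = 561.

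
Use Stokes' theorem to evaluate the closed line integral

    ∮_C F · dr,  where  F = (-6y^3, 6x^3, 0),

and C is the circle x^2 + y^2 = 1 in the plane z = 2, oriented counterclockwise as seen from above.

Let S be the flat disk x^2 + y^2 ≤ 1 in the plane z = 2, with upward unit normal n̂ = ẑ. By Stokes' theorem,

    ∮_C F · dr = ∬_S (∇ × F) · n̂ dS = ∬_D (curl F)_z dA,

where D is the disk x^2 + y^2 ≤ 1.

Compute the curl of F = (-6y^3, 6x^3, 0):
    (∇ × F)_x = ∂F_z/∂y - ∂F_y/∂z = 0,
    (∇ × F)_y = ∂F_x/∂z - ∂F_z/∂x = 0,
    (∇ × F)_z = ∂F_y/∂x - ∂F_x/∂y = 18x^2 + 18y^2.

On z = 2, (curl F)_z = 18x^2 + 18y^2.

Convert to polar (x = r cos θ, y = r sin θ, dA = r dr dθ); the integrand becomes 18r^2, so

    ∬_D (curl F)_z dA = ∫_0^{2π} ∫_0^{1} (18r^2) · r dr dθ.

Inner (r from 0 to 1): 9/2.
Outer (θ from 0 to 2π): 9π.

Therefore ∮_C F · dr = 9π.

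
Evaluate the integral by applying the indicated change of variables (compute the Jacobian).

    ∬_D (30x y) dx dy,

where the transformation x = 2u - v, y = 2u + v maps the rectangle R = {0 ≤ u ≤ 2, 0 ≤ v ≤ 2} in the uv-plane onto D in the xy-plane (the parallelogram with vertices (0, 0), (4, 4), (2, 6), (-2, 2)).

Compute the Jacobian determinant of (x, y) with respect to (u, v):

    ∂(x,y)/∂(u,v) = | 2  -1 | = (2)(1) - (-1)(2) = 4.
                   | 2  1 |

Its absolute value is |J| = 4 (the area scaling factor).

Substituting x = 2u - v, y = 2u + v into the integrand,

    30x y → 120u^2 - 30v^2,

so the integral becomes

    ∬_R (120u^2 - 30v^2) · |J| du dv = ∫_0^2 ∫_0^2 (480u^2 - 120v^2) dv du.

Inner (v): 960u^2 - 320.
Outer (u): 1920.

Therefore ∬_D (30x y) dx dy = 1920.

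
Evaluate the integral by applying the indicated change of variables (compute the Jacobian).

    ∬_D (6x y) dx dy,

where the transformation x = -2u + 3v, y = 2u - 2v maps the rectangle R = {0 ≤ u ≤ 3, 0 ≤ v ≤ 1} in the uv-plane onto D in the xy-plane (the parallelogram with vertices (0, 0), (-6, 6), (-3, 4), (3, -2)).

Compute the Jacobian determinant of (x, y) with respect to (u, v):

    ∂(x,y)/∂(u,v) = | -2  3 | = (-2)(-2) - (3)(2) = -2.
                   | 2  -2 |

Its absolute value is |J| = 2 (the area scaling factor).

Substituting x = -2u + 3v, y = 2u - 2v into the integrand,

    6x y → -24u^2 + 60u v - 36v^2,

so the integral becomes

    ∬_R (-24u^2 + 60u v - 36v^2) · |J| du dv = ∫_0^3 ∫_0^1 (-48u^2 + 120u v - 72v^2) dv du.

Inner (v): -48u^2 + 60u - 24.
Outer (u): -234.

Therefore ∬_D (6x y) dx dy = -234.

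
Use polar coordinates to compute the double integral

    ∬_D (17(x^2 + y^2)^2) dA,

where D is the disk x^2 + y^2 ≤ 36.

The region D is 0 ≤ r ≤ 6, 0 ≤ θ ≤ 2π in polar coordinates, where x = r cos(θ), y = r sin(θ), and dA = r dr dθ.

Under the substitution, the integrand becomes 17r^4, so

    ∬_D (17(x^2 + y^2)^2) dA = ∫_{0}^{2π} ∫_{0}^{6} (17r^4) · r dr dθ.

Inner integral (in r): ∫_{0}^{6} (17r^4) · r dr = 132192.

Outer integral (in θ): ∫_{0}^{2π} (132192) dθ = 264384π.

Therefore ∬_D (17(x^2 + y^2)^2) dA = 264384π.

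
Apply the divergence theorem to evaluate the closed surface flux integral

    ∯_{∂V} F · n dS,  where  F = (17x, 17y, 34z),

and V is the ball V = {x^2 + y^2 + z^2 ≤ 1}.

By the divergence theorem,

    ∯_{∂V} F · n dS = ∭_V (∇ · F) dV.

Compute the divergence:
    ∇ · F = ∂F_x/∂x + ∂F_y/∂y + ∂F_z/∂z = 17 + 17 + 34 = 68.

In spherical coordinates, x = ρ sin(φ) cos(θ), y = ρ sin(φ) sin(θ), z = ρ cos(φ), dV = ρ^2 sin(φ) dρ dφ dθ, with 0 ≤ ρ ≤ 1, 0 ≤ φ ≤ π, 0 ≤ θ ≤ 2π.

The integrand, after substitution and multiplying by the volume element, becomes (68) · ρ^2 sin(φ), so

    ∭_V (∇·F) dV = ∫_0^{2π} ∫_0^{π} ∫_0^{1} (68) · ρ^2 sin(φ) dρ dφ dθ.

Inner (ρ from 0 to 1): 68sin(φ)/3.
Middle (φ from 0 to π): 136/3.
Outer (θ from 0 to 2π): 272π/3.

Therefore ∯_{∂V} F · n dS = 272π/3.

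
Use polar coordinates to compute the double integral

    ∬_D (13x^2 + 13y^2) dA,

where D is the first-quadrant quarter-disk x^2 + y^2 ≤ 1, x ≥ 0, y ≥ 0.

The region D is 0 ≤ r ≤ 1, 0 ≤ θ ≤ π/2 in polar coordinates, where x = r cos(θ), y = r sin(θ), and dA = r dr dθ.

Under the substitution, the integrand becomes 13r^2, so

    ∬_D (13x^2 + 13y^2) dA = ∫_{0}^{π/2} ∫_{0}^{1} (13r^2) · r dr dθ.

Inner integral (in r): ∫_{0}^{1} (13r^2) · r dr = 13/4.

Outer integral (in θ): ∫_{0}^{π/2} (13/4) dθ = 13π/8.

Therefore ∬_D (13x^2 + 13y^2) dA = 13π/8.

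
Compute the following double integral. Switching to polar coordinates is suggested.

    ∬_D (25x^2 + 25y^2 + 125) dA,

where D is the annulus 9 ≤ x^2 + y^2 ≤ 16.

The region D is 3 ≤ r ≤ 4, 0 ≤ θ ≤ 2π in polar coordinates, where x = r cos(θ), y = r sin(θ), and dA = r dr dθ.

Under the substitution, the integrand becomes 25r^2 + 125, so

    ∬_D (25x^2 + 25y^2 + 125) dA = ∫_{0}^{2π} ∫_{3}^{4} (25r^2 + 125) · r dr dθ.

Inner integral (in r): ∫_{3}^{4} (25r^2 + 125) · r dr = 6125/4.

Outer integral (in θ): ∫_{0}^{2π} (6125/4) dθ = 6125π/2.

Therefore ∬_D (25x^2 + 25y^2 + 125) dA = 6125π/2.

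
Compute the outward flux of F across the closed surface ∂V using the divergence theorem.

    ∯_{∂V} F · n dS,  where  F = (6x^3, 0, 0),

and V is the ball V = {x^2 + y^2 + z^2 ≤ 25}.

By the divergence theorem,

    ∯_{∂V} F · n dS = ∭_V (∇ · F) dV.

Compute the divergence:
    ∇ · F = ∂F_x/∂x + ∂F_y/∂y + ∂F_z/∂z = 18x^2 + 0 + 0 = 18x^2.

In spherical coordinates, x = ρ sin(φ) cos(θ), y = ρ sin(φ) sin(θ), z = ρ cos(φ), dV = ρ^2 sin(φ) dρ dφ dθ, with 0 ≤ ρ ≤ 5, 0 ≤ φ ≤ π, 0 ≤ θ ≤ 2π.

The integrand, after substitution and multiplying by the volume element, becomes (18ρ^2sin(φ)^2cos(θ)^2) · ρ^2 sin(φ), so

    ∭_V (∇·F) dV = ∫_0^{2π} ∫_0^{π} ∫_0^{5} (18ρ^2sin(φ)^2cos(θ)^2) · ρ^2 sin(φ) dρ dφ dθ.

Inner (ρ from 0 to 5): 11250sin(φ)^3cos(θ)^2.
Middle (φ from 0 to π): 15000cos(θ)^2.
Outer (θ from 0 to 2π): 15000π.

Therefore ∯_{∂V} F · n dS = 15000π.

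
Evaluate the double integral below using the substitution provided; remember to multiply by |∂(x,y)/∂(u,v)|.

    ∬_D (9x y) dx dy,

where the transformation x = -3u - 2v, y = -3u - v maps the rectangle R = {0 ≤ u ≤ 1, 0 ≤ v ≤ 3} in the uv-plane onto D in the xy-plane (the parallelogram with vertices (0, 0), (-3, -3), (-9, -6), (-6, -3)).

Compute the Jacobian determinant of (x, y) with respect to (u, v):

    ∂(x,y)/∂(u,v) = | -3  -2 | = (-3)(-1) - (-2)(-3) = -3.
                   | -3  -1 |

Its absolute value is |J| = 3 (the area scaling factor).

Substituting x = -3u - 2v, y = -3u - v into the integrand,

    9x y → 81u^2 + 81u v + 18v^2,

so the integral becomes

    ∬_R (81u^2 + 81u v + 18v^2) · |J| du dv = ∫_0^1 ∫_0^3 (243u^2 + 243u v + 54v^2) dv du.

Inner (v): 729u^2 + 2187u/2 + 486.
Outer (u): 5103/4.

Therefore ∬_D (9x y) dx dy = 5103/4.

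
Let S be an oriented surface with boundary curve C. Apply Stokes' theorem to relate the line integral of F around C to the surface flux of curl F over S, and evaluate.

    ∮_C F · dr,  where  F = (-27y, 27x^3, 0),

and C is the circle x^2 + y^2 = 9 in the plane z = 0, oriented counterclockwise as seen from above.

Let S be the flat disk x^2 + y^2 ≤ 9 in the plane z = 0, with upward unit normal n̂ = ẑ. By Stokes' theorem,

    ∮_C F · dr = ∬_S (∇ × F) · n̂ dS = ∬_D (curl F)_z dA,

where D is the disk x^2 + y^2 ≤ 9.

Compute the curl of F = (-27y, 27x^3, 0):
    (∇ × F)_x = ∂F_z/∂y - ∂F_y/∂z = 0,
    (∇ × F)_y = ∂F_x/∂z - ∂F_z/∂x = 0,
    (∇ × F)_z = ∂F_y/∂x - ∂F_x/∂y = 81x^2 + 27.

On z = 0, (curl F)_z = 81x^2 + 27.

Convert to polar (x = r cos θ, y = r sin θ, dA = r dr dθ); the integrand becomes 81r^2cos(θ)^2 + 27, so

    ∬_D (curl F)_z dA = ∫_0^{2π} ∫_0^{3} (81r^2cos(θ)^2 + 27) · r dr dθ.

Inner (r from 0 to 3): 6561cos(θ)^2/4 + 243/2.
Outer (θ from 0 to 2π): 7533π/4.

Therefore ∮_C F · dr = 7533π/4.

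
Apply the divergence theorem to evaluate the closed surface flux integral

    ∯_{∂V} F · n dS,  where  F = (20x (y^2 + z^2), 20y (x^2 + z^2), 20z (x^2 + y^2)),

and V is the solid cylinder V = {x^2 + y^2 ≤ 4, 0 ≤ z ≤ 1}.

By the divergence theorem,

    ∯_{∂V} F · n dS = ∭_V (∇ · F) dV.

Compute the divergence:
    ∇ · F = ∂F_x/∂x + ∂F_y/∂y + ∂F_z/∂z = 20y^2 + 20z^2 + 20x^2 + 20z^2 + 20x^2 + 20y^2 = 40x^2 + 40y^2 + 40z^2.

In cylindrical coordinates, x = r cos(θ), y = r sin(θ), z = z, dV = r dr dθ dz, with 0 ≤ r ≤ 2, 0 ≤ θ ≤ 2π, 0 ≤ z ≤ 1.

The integrand, after substitution and multiplying by the volume element, becomes (40r^2 + 40z^2) · r, so

    ∭_V (∇·F) dV = ∫_0^{2π} ∫_0^{2} ∫_0^{1} (40r^2 + 40z^2) · r dz dr dθ.

Inner (z from 0 to 1): 40r (r^2 + 1/3).
Middle (r from 0 to 2): 560/3.
Outer (θ from 0 to 2π): 1120π/3.

Therefore ∯_{∂V} F · n dS = 1120π/3.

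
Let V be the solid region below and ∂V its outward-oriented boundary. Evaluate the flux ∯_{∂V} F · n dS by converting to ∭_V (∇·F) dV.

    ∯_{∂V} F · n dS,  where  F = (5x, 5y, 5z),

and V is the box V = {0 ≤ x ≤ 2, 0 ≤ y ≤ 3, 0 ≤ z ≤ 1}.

By the divergence theorem,

    ∯_{∂V} F · n dS = ∭_V (∇ · F) dV.

Compute the divergence:
    ∇ · F = ∂F_x/∂x + ∂F_y/∂y + ∂F_z/∂z = 5 + 5 + 5 = 15.

V is a rectangular box, so dV = dx dy dz with 0 ≤ x ≤ 2, 0 ≤ y ≤ 3, 0 ≤ z ≤ 1.

Integrate (15) over V as an iterated integral:

    ∭_V (∇·F) dV = ∫_0^{2} ∫_0^{3} ∫_0^{1} (15) dz dy dx.

Inner (z from 0 to 1): 15.
Middle (y from 0 to 3): 45.
Outer (x from 0 to 2): 90.

Therefore ∯_{∂V} F · n dS = 90.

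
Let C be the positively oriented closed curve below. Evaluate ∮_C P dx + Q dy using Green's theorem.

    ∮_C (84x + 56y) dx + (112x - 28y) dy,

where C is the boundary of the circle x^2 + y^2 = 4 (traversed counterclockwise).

Green's theorem converts the closed line integral into a double integral over the enclosed region D:

    ∮_C P dx + Q dy = ∬_D (∂Q/∂x - ∂P/∂y) dA.

Here P = 84x + 56y, Q = 112x - 28y, so

    ∂Q/∂x = 112,    ∂P/∂y = 56,
    ∂Q/∂x - ∂P/∂y = 56.

D is the region x^2 + y^2 ≤ 4. Evaluating the double integral:

In polar coordinates (x = r cos θ, y = r sin θ, dA = r dr dθ) the integrand becomes 56, so

    ∬_D (56) dA = ∫_0^{2π} ∫_0^{2} (56) · r dr dθ.

Inner (r from 0 to 2): 112.
Outer (θ from 0 to 2π): 224π.

Therefore ∮_C P dx + Q dy = 224π.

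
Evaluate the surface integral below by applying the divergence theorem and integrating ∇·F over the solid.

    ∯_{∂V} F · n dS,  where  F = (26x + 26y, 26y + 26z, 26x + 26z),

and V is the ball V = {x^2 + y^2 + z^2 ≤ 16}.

By the divergence theorem,

    ∯_{∂V} F · n dS = ∭_V (∇ · F) dV.

Compute the divergence:
    ∇ · F = ∂F_x/∂x + ∂F_y/∂y + ∂F_z/∂z = 26 + 26 + 26 = 78.

In spherical coordinates, x = ρ sin(φ) cos(θ), y = ρ sin(φ) sin(θ), z = ρ cos(φ), dV = ρ^2 sin(φ) dρ dφ dθ, with 0 ≤ ρ ≤ 4, 0 ≤ φ ≤ π, 0 ≤ θ ≤ 2π.

The integrand, after substitution and multiplying by the volume element, becomes (78) · ρ^2 sin(φ), so

    ∭_V (∇·F) dV = ∫_0^{2π} ∫_0^{π} ∫_0^{4} (78) · ρ^2 sin(φ) dρ dφ dθ.

Inner (ρ from 0 to 4): 1664sin(φ).
Middle (φ from 0 to π): 3328.
Outer (θ from 0 to 2π): 6656π.

Therefore ∯_{∂V} F · n dS = 6656π.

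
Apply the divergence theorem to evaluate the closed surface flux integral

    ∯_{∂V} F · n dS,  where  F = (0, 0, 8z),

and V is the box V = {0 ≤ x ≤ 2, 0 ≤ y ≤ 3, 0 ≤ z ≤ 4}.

By the divergence theorem,

    ∯_{∂V} F · n dS = ∭_V (∇ · F) dV.

Compute the divergence:
    ∇ · F = ∂F_x/∂x + ∂F_y/∂y + ∂F_z/∂z = 0 + 0 + 8 = 8.

V is a rectangular box, so dV = dx dy dz with 0 ≤ x ≤ 2, 0 ≤ y ≤ 3, 0 ≤ z ≤ 4.

Integrate (8) over V as an iterated integral:

    ∭_V (∇·F) dV = ∫_0^{2} ∫_0^{3} ∫_0^{4} (8) dz dy dx.

Inner (z from 0 to 4): 32.
Middle (y from 0 to 3): 96.
Outer (x from 0 to 2): 192.

Therefore ∯_{∂V} F · n dS = 192.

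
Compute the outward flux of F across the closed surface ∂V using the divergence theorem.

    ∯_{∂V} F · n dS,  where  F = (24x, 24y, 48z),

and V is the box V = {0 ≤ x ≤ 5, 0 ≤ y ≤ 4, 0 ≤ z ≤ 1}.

By the divergence theorem,

    ∯_{∂V} F · n dS = ∭_V (∇ · F) dV.

Compute the divergence:
    ∇ · F = ∂F_x/∂x + ∂F_y/∂y + ∂F_z/∂z = 24 + 24 + 48 = 96.

V is a rectangular box, so dV = dx dy dz with 0 ≤ x ≤ 5, 0 ≤ y ≤ 4, 0 ≤ z ≤ 1.

Integrate (96) over V as an iterated integral:

    ∭_V (∇·F) dV = ∫_0^{5} ∫_0^{4} ∫_0^{1} (96) dz dy dx.

Inner (z from 0 to 1): 96.
Middle (y from 0 to 4): 384.
Outer (x from 0 to 5): 1920.

Therefore ∯_{∂V} F · n dS = 1920.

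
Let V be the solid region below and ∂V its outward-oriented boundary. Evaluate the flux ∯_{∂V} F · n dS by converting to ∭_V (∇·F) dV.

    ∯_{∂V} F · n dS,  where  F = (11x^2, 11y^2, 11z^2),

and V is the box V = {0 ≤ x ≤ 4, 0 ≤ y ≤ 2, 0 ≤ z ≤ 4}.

By the divergence theorem,

    ∯_{∂V} F · n dS = ∭_V (∇ · F) dV.

Compute the divergence:
    ∇ · F = ∂F_x/∂x + ∂F_y/∂y + ∂F_z/∂z = 22x + 22y + 22z.

V is a rectangular box, so dV = dx dy dz with 0 ≤ x ≤ 4, 0 ≤ y ≤ 2, 0 ≤ z ≤ 4.

Integrate (22x + 22y + 22z) over V as an iterated integral:

    ∭_V (∇·F) dV = ∫_0^{4} ∫_0^{2} ∫_0^{4} (22x + 22y + 22z) dz dy dx.

Inner (z from 0 to 4): 88x + 88y + 176.
Middle (y from 0 to 2): 176x + 528.
Outer (x from 0 to 4): 3520.

Therefore ∯_{∂V} F · n dS = 3520.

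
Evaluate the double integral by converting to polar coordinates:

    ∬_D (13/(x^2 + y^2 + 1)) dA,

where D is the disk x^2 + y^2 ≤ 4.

The region D is 0 ≤ r ≤ 2, 0 ≤ θ ≤ 2π in polar coordinates, where x = r cos(θ), y = r sin(θ), and dA = r dr dθ.

Under the substitution, the integrand becomes 13/(r^2 + 1), so

    ∬_D (13/(x^2 + y^2 + 1)) dA = ∫_{0}^{2π} ∫_{0}^{2} (13/(r^2 + 1)) · r dr dθ.

Inner integral (in r): ∫_{0}^{2} (13/(r^2 + 1)) · r dr = 13log(5)/2.

Outer integral (in θ): ∫_{0}^{2π} (13log(5)/2) dθ = 13π log(5).

Therefore ∬_D (13/(x^2 + y^2 + 1)) dA = 13π log(5).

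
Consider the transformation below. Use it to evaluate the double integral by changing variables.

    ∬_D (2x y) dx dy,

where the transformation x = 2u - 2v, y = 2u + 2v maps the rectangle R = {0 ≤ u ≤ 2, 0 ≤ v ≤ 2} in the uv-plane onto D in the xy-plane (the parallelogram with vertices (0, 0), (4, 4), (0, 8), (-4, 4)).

Compute the Jacobian determinant of (x, y) with respect to (u, v):

    ∂(x,y)/∂(u,v) = | 2  -2 | = (2)(2) - (-2)(2) = 8.
                   | 2  2 |

Its absolute value is |J| = 8 (the area scaling factor).

Substituting x = 2u - 2v, y = 2u + 2v into the integrand,

    2x y → 8u^2 - 8v^2,

so the integral becomes

    ∬_R (8u^2 - 8v^2) · |J| du dv = ∫_0^2 ∫_0^2 (64u^2 - 64v^2) dv du.

Inner (v): 128u^2 - 512/3.
Outer (u): 0.

Therefore ∬_D (2x y) dx dy = 0.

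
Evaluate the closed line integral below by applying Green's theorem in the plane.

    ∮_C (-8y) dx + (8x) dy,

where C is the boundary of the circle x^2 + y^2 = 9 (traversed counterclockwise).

Green's theorem converts the closed line integral into a double integral over the enclosed region D:

    ∮_C P dx + Q dy = ∬_D (∂Q/∂x - ∂P/∂y) dA.

Here P = -8y, Q = 8x, so

    ∂Q/∂x = 8,    ∂P/∂y = -8,
    ∂Q/∂x - ∂P/∂y = 16.

D is the region x^2 + y^2 ≤ 9. Evaluating the double integral:

In polar coordinates (x = r cos θ, y = r sin θ, dA = r dr dθ) the integrand becomes 16, so

    ∬_D (16) dA = ∫_0^{2π} ∫_0^{3} (16) · r dr dθ.

Inner (r from 0 to 3): 72.
Outer (θ from 0 to 2π): 144π.

Therefore ∮_C P dx + Q dy = 144π.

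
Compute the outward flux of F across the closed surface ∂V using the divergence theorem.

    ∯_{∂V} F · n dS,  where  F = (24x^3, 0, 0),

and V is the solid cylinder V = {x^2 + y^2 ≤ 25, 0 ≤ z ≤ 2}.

By the divergence theorem,

    ∯_{∂V} F · n dS = ∭_V (∇ · F) dV.

Compute the divergence:
    ∇ · F = ∂F_x/∂x + ∂F_y/∂y + ∂F_z/∂z = 72x^2 + 0 + 0 = 72x^2.

In cylindrical coordinates, x = r cos(θ), y = r sin(θ), z = z, dV = r dr dθ dz, with 0 ≤ r ≤ 5, 0 ≤ θ ≤ 2π, 0 ≤ z ≤ 2.

The integrand, after substitution and multiplying by the volume element, becomes (72r^2cos(θ)^2) · r, so

    ∭_V (∇·F) dV = ∫_0^{2π} ∫_0^{5} ∫_0^{2} (72r^2cos(θ)^2) · r dz dr dθ.

Inner (z from 0 to 2): 144r^3cos(θ)^2.
Middle (r from 0 to 5): 22500cos(θ)^2.
Outer (θ from 0 to 2π): 22500π.

Therefore ∯_{∂V} F · n dS = 22500π.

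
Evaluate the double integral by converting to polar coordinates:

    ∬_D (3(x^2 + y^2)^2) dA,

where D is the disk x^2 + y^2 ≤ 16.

The region D is 0 ≤ r ≤ 4, 0 ≤ θ ≤ 2π in polar coordinates, where x = r cos(θ), y = r sin(θ), and dA = r dr dθ.

Under the substitution, the integrand becomes 3r^4, so

    ∬_D (3(x^2 + y^2)^2) dA = ∫_{0}^{2π} ∫_{0}^{4} (3r^4) · r dr dθ.

Inner integral (in r): ∫_{0}^{4} (3r^4) · r dr = 2048.

Outer integral (in θ): ∫_{0}^{2π} (2048) dθ = 4096π.

Therefore ∬_D (3(x^2 + y^2)^2) dA = 4096π.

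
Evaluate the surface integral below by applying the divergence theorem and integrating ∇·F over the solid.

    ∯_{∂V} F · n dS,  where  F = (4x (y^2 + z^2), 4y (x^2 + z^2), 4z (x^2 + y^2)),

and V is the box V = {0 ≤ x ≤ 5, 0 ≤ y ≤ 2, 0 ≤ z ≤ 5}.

By the divergence theorem,

    ∯_{∂V} F · n dS = ∭_V (∇ · F) dV.

Compute the divergence:
    ∇ · F = ∂F_x/∂x + ∂F_y/∂y + ∂F_z/∂z = 4y^2 + 4z^2 + 4x^2 + 4z^2 + 4x^2 + 4y^2 = 8x^2 + 8y^2 + 8z^2.

V is a rectangular box, so dV = dx dy dz with 0 ≤ x ≤ 5, 0 ≤ y ≤ 2, 0 ≤ z ≤ 5.

Integrate (8x^2 + 8y^2 + 8z^2) over V as an iterated integral:

    ∭_V (∇·F) dV = ∫_0^{5} ∫_0^{2} ∫_0^{5} (8x^2 + 8y^2 + 8z^2) dz dy dx.

Inner (z from 0 to 5): 40x^2 + 40y^2 + 1000/3.
Middle (y from 0 to 2): 80x^2 + 2320/3.
Outer (x from 0 to 5): 7200.

Therefore ∯_{∂V} F · n dS = 7200.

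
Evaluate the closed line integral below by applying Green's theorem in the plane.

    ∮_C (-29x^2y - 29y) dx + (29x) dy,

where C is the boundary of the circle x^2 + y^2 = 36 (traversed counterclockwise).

Green's theorem converts the closed line integral into a double integral over the enclosed region D:

    ∮_C P dx + Q dy = ∬_D (∂Q/∂x - ∂P/∂y) dA.

Here P = -29x^2y - 29y, Q = 29x, so

    ∂Q/∂x = 29,    ∂P/∂y = -29x^2 - 29,
    ∂Q/∂x - ∂P/∂y = 29x^2 + 58.

D is the region x^2 + y^2 ≤ 36. Evaluating the double integral:

In polar coordinates (x = r cos θ, y = r sin θ, dA = r dr dθ) the integrand becomes 29r^2cos(θ)^2 + 58, so

    ∬_D (29x^2 + 58) dA = ∫_0^{2π} ∫_0^{6} (29r^2cos(θ)^2 + 58) · r dr dθ.

Inner (r from 0 to 6): 9396cos(θ)^2 + 1044.
Outer (θ from 0 to 2π): 11484π.

Therefore ∮_C P dx + Q dy = 11484π.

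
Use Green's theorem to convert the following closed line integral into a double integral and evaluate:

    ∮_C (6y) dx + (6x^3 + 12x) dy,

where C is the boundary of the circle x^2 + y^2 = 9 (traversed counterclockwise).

Green's theorem converts the closed line integral into a double integral over the enclosed region D:

    ∮_C P dx + Q dy = ∬_D (∂Q/∂x - ∂P/∂y) dA.

Here P = 6y, Q = 6x^3 + 12x, so

    ∂Q/∂x = 18x^2 + 12,    ∂P/∂y = 6,
    ∂Q/∂x - ∂P/∂y = 18x^2 + 6.

D is the region x^2 + y^2 ≤ 9. Evaluating the double integral:

In polar coordinates (x = r cos θ, y = r sin θ, dA = r dr dθ) the integrand becomes 18r^2cos(θ)^2 + 6, so

    ∬_D (18x^2 + 6) dA = ∫_0^{2π} ∫_0^{3} (18r^2cos(θ)^2 + 6) · r dr dθ.

Inner (r from 0 to 3): 729cos(θ)^2/2 + 27.
Outer (θ from 0 to 2π): 837π/2.

Therefore ∮_C P dx + Q dy = 837π/2.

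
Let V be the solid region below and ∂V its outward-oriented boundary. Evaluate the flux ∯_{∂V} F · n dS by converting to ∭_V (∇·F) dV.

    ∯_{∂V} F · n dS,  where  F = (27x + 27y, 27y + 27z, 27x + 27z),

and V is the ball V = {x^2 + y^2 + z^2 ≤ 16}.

By the divergence theorem,

    ∯_{∂V} F · n dS = ∭_V (∇ · F) dV.

Compute the divergence:
    ∇ · F = ∂F_x/∂x + ∂F_y/∂y + ∂F_z/∂z = 27 + 27 + 27 = 81.

In spherical coordinates, x = ρ sin(φ) cos(θ), y = ρ sin(φ) sin(θ), z = ρ cos(φ), dV = ρ^2 sin(φ) dρ dφ dθ, with 0 ≤ ρ ≤ 4, 0 ≤ φ ≤ π, 0 ≤ θ ≤ 2π.

The integrand, after substitution and multiplying by the volume element, becomes (81) · ρ^2 sin(φ), so

    ∭_V (∇·F) dV = ∫_0^{2π} ∫_0^{π} ∫_0^{4} (81) · ρ^2 sin(φ) dρ dφ dθ.

Inner (ρ from 0 to 4): 1728sin(φ).
Middle (φ from 0 to π): 3456.
Outer (θ from 0 to 2π): 6912π.

Therefore ∯_{∂V} F · n dS = 6912π.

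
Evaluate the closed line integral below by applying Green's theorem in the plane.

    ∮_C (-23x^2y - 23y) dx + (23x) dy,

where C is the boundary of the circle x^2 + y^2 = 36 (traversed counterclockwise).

Green's theorem converts the closed line integral into a double integral over the enclosed region D:

    ∮_C P dx + Q dy = ∬_D (∂Q/∂x - ∂P/∂y) dA.

Here P = -23x^2y - 23y, Q = 23x, so

    ∂Q/∂x = 23,    ∂P/∂y = -23x^2 - 23,
    ∂Q/∂x - ∂P/∂y = 23x^2 + 46.

D is the region x^2 + y^2 ≤ 36. Evaluating the double integral:

In polar coordinates (x = r cos θ, y = r sin θ, dA = r dr dθ) the integrand becomes 23r^2cos(θ)^2 + 46, so

    ∬_D (23x^2 + 46) dA = ∫_0^{2π} ∫_0^{6} (23r^2cos(θ)^2 + 46) · r dr dθ.

Inner (r from 0 to 6): 7452cos(θ)^2 + 828.
Outer (θ from 0 to 2π): 9108π.

Therefore ∮_C P dx + Q dy = 9108π.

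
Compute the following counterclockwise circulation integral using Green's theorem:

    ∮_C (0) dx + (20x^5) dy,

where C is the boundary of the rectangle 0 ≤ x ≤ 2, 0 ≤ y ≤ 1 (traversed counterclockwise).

Green's theorem converts the closed line integral into a double integral over the enclosed region D:

    ∮_C P dx + Q dy = ∬_D (∂Q/∂x - ∂P/∂y) dA.

Here P = 0, Q = 20x^5, so

    ∂Q/∂x = 100x^4,    ∂P/∂y = 0,
    ∂Q/∂x - ∂P/∂y = 100x^4.

D is the region 0 ≤ x ≤ 2, 0 ≤ y ≤ 1. Evaluating the double integral:

    ∬_D (100x^4) dA = ∫_0^{2} ∫_0^{1} (100x^4) dy dx.

Inner (y from 0 to 1): 100x^4.
Outer (x from 0 to 2): 640.

Therefore ∮_C P dx + Q dy = 640.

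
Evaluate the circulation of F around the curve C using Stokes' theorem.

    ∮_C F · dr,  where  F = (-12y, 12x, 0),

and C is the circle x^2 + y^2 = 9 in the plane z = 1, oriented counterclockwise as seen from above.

Let S be the flat disk x^2 + y^2 ≤ 9 in the plane z = 1, with upward unit normal n̂ = ẑ. By Stokes' theorem,

    ∮_C F · dr = ∬_S (∇ × F) · n̂ dS = ∬_D (curl F)_z dA,

where D is the disk x^2 + y^2 ≤ 9.

Compute the curl of F = (-12y, 12x, 0):
    (∇ × F)_x = ∂F_z/∂y - ∂F_y/∂z = 0,
    (∇ × F)_y = ∂F_x/∂z - ∂F_z/∂x = 0,
    (∇ × F)_z = ∂F_y/∂x - ∂F_x/∂y = 24.

On z = 1, (curl F)_z = 24.

Convert to polar (x = r cos θ, y = r sin θ, dA = r dr dθ); the integrand becomes 24, so

    ∬_D (curl F)_z dA = ∫_0^{2π} ∫_0^{3} (24) · r dr dθ.

Inner (r from 0 to 3): 108.
Outer (θ from 0 to 2π): 216π.

Therefore ∮_C F · dr = 216π.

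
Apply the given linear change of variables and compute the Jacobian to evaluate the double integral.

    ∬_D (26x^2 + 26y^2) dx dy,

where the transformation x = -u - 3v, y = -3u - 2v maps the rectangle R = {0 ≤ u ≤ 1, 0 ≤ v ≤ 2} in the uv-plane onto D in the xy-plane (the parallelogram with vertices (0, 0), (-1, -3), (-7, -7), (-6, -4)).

Compute the Jacobian determinant of (x, y) with respect to (u, v):

    ∂(x,y)/∂(u,v) = | -1  -3 | = (-1)(-2) - (-3)(-3) = -7.
                   | -3  -2 |

Its absolute value is |J| = 7 (the area scaling factor).

Substituting x = -u - 3v, y = -3u - 2v into the integrand,

    26x^2 + 26y^2 → 260u^2 + 468u v + 338v^2,

so the integral becomes

    ∬_R (260u^2 + 468u v + 338v^2) · |J| du dv = ∫_0^1 ∫_0^2 (1820u^2 + 3276u v + 2366v^2) dv du.

Inner (v): 3640u^2 + 6552u + 18928/3.
Outer (u): 32396/3.

Therefore ∬_D (26x^2 + 26y^2) dx dy = 32396/3.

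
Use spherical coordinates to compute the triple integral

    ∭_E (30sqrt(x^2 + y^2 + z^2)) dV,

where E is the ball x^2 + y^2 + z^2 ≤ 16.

In spherical coordinates, x = ρ sin(φ) cos(θ), y = ρ sin(φ) sin(θ), z = ρ cos(φ), and dV = ρ^2 sin(φ) dρ dφ dθ.

The integrand becomes 30ρ, so

    ∭_E (30sqrt(x^2 + y^2 + z^2)) dV = ∫_{0}^{2π} ∫_{0}^{π} ∫_{0}^{4} (30ρ) · ρ^2 sin(φ) dρ dφ dθ.

Inner (ρ): 1920sin(φ).
Middle (φ): 3840.
Outer (θ): 7680π.

Therefore the triple integral equals 7680π.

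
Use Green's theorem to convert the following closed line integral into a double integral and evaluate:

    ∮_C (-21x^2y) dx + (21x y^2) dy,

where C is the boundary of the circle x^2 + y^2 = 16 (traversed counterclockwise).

Green's theorem converts the closed line integral into a double integral over the enclosed region D:

    ∮_C P dx + Q dy = ∬_D (∂Q/∂x - ∂P/∂y) dA.

Here P = -21x^2y, Q = 21x y^2, so

    ∂Q/∂x = 21y^2,    ∂P/∂y = -21x^2,
    ∂Q/∂x - ∂P/∂y = 21x^2 + 21y^2.

D is the region x^2 + y^2 ≤ 16. Evaluating the double integral:

In polar coordinates (x = r cos θ, y = r sin θ, dA = r dr dθ) the integrand becomes 21r^2, so

    ∬_D (21x^2 + 21y^2) dA = ∫_0^{2π} ∫_0^{4} (21r^2) · r dr dθ.

Inner (r from 0 to 4): 1344.
Outer (θ from 0 to 2π): 2688π.

Therefore ∮_C P dx + Q dy = 2688π.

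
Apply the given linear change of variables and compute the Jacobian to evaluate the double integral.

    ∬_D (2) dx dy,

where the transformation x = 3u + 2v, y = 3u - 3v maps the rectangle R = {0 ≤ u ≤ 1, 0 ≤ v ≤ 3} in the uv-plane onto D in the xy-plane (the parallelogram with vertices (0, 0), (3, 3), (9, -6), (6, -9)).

Compute the Jacobian determinant of (x, y) with respect to (u, v):

    ∂(x,y)/∂(u,v) = | 3  2 | = (3)(-3) - (2)(3) = -15.
                   | 3  -3 |

Its absolute value is |J| = 15 (the area scaling factor).

Substituting x = 3u + 2v, y = 3u - 3v into the integrand,

    2 → 2,

so the integral becomes

    ∬_R (2) · |J| du dv = ∫_0^1 ∫_0^3 (30) dv du.

Inner (v): 90.
Outer (u): 90.

Therefore ∬_D (2) dx dy = 90.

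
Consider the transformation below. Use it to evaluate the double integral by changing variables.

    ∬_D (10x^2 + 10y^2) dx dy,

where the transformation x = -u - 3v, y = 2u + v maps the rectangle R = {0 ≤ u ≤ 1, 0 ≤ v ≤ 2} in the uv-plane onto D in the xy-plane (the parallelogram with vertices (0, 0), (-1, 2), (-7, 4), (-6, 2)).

Compute the Jacobian determinant of (x, y) with respect to (u, v):

    ∂(x,y)/∂(u,v) = | -1  -3 | = (-1)(1) - (-3)(2) = 5.
                   | 2  1 |

Its absolute value is |J| = 5 (the area scaling factor).

Substituting x = -u - 3v, y = 2u + v into the integrand,

    10x^2 + 10y^2 → 50u^2 + 100u v + 100v^2,

so the integral becomes

    ∬_R (50u^2 + 100u v + 100v^2) · |J| du dv = ∫_0^1 ∫_0^2 (250u^2 + 500u v + 500v^2) dv du.

Inner (v): 500u^2 + 1000u + 4000/3.
Outer (u): 2000.

Therefore ∬_D (10x^2 + 10y^2) dx dy = 2000.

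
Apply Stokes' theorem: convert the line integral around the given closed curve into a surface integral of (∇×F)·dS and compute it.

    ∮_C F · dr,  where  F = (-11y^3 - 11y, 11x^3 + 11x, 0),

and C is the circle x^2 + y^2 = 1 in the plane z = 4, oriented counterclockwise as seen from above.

Let S be the flat disk x^2 + y^2 ≤ 1 in the plane z = 4, with upward unit normal n̂ = ẑ. By Stokes' theorem,

    ∮_C F · dr = ∬_S (∇ × F) · n̂ dS = ∬_D (curl F)_z dA,

where D is the disk x^2 + y^2 ≤ 1.

Compute the curl of F = (-11y^3 - 11y, 11x^3 + 11x, 0):
    (∇ × F)_x = ∂F_z/∂y - ∂F_y/∂z = 0,
    (∇ × F)_y = ∂F_x/∂z - ∂F_z/∂x = 0,
    (∇ × F)_z = ∂F_y/∂x - ∂F_x/∂y = 33x^2 + 33y^2 + 22.

On z = 4, (curl F)_z = 33x^2 + 33y^2 + 22.

Convert to polar (x = r cos θ, y = r sin θ, dA = r dr dθ); the integrand becomes 33r^2 + 22, so

    ∬_D (curl F)_z dA = ∫_0^{2π} ∫_0^{1} (33r^2 + 22) · r dr dθ.

Inner (r from 0 to 1): 77/4.
Outer (θ from 0 to 2π): 77π/2.

Therefore ∮_C F · dr = 77π/2.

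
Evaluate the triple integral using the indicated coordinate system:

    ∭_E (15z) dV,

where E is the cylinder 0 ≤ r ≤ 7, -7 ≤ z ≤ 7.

In cylindrical coordinates, x = r cos(θ), y = r sin(θ), z = z, and dV = r dr dθ dz.

The integrand becomes 15z, so

    ∭_E (15z) dV = ∫_{0}^{2π} ∫_{0}^{7} ∫_{-7}^{7} (15z) · r dz dr dθ.

Inner (z): 0.
Middle (r from 0 to 7): 0.
Outer (θ): 0.

Therefore the triple integral equals 0.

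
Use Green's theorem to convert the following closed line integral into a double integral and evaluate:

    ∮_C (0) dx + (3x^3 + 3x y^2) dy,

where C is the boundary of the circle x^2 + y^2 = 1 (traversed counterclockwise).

Green's theorem converts the closed line integral into a double integral over the enclosed region D:

    ∮_C P dx + Q dy = ∬_D (∂Q/∂x - ∂P/∂y) dA.

Here P = 0, Q = 3x^3 + 3x y^2, so

    ∂Q/∂x = 9x^2 + 3y^2,    ∂P/∂y = 0,
    ∂Q/∂x - ∂P/∂y = 9x^2 + 3y^2.

D is the region x^2 + y^2 ≤ 1. Evaluating the double integral:

In polar coordinates (x = r cos θ, y = r sin θ, dA = r dr dθ) the integrand becomes 3r^2(cos(2θ) + 2), so

    ∬_D (9x^2 + 3y^2) dA = ∫_0^{2π} ∫_0^{1} (3r^2(cos(2θ) + 2)) · r dr dθ.

Inner (r from 0 to 1): 3cos(2θ)/4 + 3/2.
Outer (θ from 0 to 2π): 3π.

Therefore ∮_C P dx + Q dy = 3π.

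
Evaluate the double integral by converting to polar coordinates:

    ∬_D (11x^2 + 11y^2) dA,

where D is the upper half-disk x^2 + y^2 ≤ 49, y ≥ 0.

The region D is 0 ≤ r ≤ 7, 0 ≤ θ ≤ π in polar coordinates, where x = r cos(θ), y = r sin(θ), and dA = r dr dθ.

Under the substitution, the integrand becomes 11r^2, so

    ∬_D (11x^2 + 11y^2) dA = ∫_{0}^{π} ∫_{0}^{7} (11r^2) · r dr dθ.

Inner integral (in r): ∫_{0}^{7} (11r^2) · r dr = 26411/4.

Outer integral (in θ): ∫_{0}^{π} (26411/4) dθ = 26411π/4.

Therefore ∬_D (11x^2 + 11y^2) dA = 26411π/4.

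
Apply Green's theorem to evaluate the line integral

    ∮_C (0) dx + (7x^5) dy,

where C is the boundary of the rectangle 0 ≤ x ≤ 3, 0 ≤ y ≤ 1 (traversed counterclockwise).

Green's theorem converts the closed line integral into a double integral over the enclosed region D:

    ∮_C P dx + Q dy = ∬_D (∂Q/∂x - ∂P/∂y) dA.

Here P = 0, Q = 7x^5, so

    ∂Q/∂x = 35x^4,    ∂P/∂y = 0,
    ∂Q/∂x - ∂P/∂y = 35x^4.

D is the region 0 ≤ x ≤ 3, 0 ≤ y ≤ 1. Evaluating the double integral:

    ∬_D (35x^4) dA = ∫_0^{3} ∫_0^{1} (35x^4) dy dx.

Inner (y from 0 to 1): 35x^4.
Outer (x from 0 to 3): 1701.

Therefore ∮_C P dx + Q dy = 1701.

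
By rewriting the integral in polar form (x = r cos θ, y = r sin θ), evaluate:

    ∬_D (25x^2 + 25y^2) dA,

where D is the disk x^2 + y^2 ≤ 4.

The region D is 0 ≤ r ≤ 2, 0 ≤ θ ≤ 2π in polar coordinates, where x = r cos(θ), y = r sin(θ), and dA = r dr dθ.

Under the substitution, the integrand becomes 25r^2, so

    ∬_D (25x^2 + 25y^2) dA = ∫_{0}^{2π} ∫_{0}^{2} (25r^2) · r dr dθ.

Inner integral (in r): ∫_{0}^{2} (25r^2) · r dr = 100.

Outer integral (in θ): ∫_{0}^{2π} (100) dθ = 200π.

Therefore ∬_D (25x^2 + 25y^2) dA = 200π.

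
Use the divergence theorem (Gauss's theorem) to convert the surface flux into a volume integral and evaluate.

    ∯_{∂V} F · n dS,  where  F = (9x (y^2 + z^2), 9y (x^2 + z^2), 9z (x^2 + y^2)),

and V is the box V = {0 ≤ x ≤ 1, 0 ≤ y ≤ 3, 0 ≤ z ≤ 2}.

By the divergence theorem,

    ∯_{∂V} F · n dS = ∭_V (∇ · F) dV.

Compute the divergence:
    ∇ · F = ∂F_x/∂x + ∂F_y/∂y + ∂F_z/∂z = 9y^2 + 9z^2 + 9x^2 + 9z^2 + 9x^2 + 9y^2 = 18x^2 + 18y^2 + 18z^2.

V is a rectangular box, so dV = dx dy dz with 0 ≤ x ≤ 1, 0 ≤ y ≤ 3, 0 ≤ z ≤ 2.

Integrate (18x^2 + 18y^2 + 18z^2) over V as an iterated integral:

    ∭_V (∇·F) dV = ∫_0^{1} ∫_0^{3} ∫_0^{2} (18x^2 + 18y^2 + 18z^2) dz dy dx.

Inner (z from 0 to 2): 36x^2 + 36y^2 + 48.
Middle (y from 0 to 3): 108x^2 + 468.
Outer (x from 0 to 1): 504.

Therefore ∯_{∂V} F · n dS = 504.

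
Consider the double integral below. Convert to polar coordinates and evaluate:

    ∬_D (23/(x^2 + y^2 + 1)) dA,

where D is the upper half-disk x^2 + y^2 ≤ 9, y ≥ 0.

The region D is 0 ≤ r ≤ 3, 0 ≤ θ ≤ π in polar coordinates, where x = r cos(θ), y = r sin(θ), and dA = r dr dθ.

Under the substitution, the integrand becomes 23/(r^2 + 1), so

    ∬_D (23/(x^2 + y^2 + 1)) dA = ∫_{0}^{π} ∫_{0}^{3} (23/(r^2 + 1)) · r dr dθ.

Inner integral (in r): ∫_{0}^{3} (23/(r^2 + 1)) · r dr = 23log(10)/2.

Outer integral (in θ): ∫_{0}^{π} (23log(10)/2) dθ = 23π log(10)/2.

Therefore ∬_D (23/(x^2 + y^2 + 1)) dA = 23π log(10)/2.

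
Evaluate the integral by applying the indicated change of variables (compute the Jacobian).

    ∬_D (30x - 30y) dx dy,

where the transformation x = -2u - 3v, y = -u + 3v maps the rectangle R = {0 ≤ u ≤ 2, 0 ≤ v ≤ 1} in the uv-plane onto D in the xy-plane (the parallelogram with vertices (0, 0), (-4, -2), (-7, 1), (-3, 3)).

Compute the Jacobian determinant of (x, y) with respect to (u, v):

    ∂(x,y)/∂(u,v) = | -2  -3 | = (-2)(3) - (-3)(-1) = -9.
                   | -1  3 |

Its absolute value is |J| = 9 (the area scaling factor).

Substituting x = -2u - 3v, y = -u + 3v into the integrand,

    30x - 30y → -30u - 180v,

so the integral becomes

    ∬_R (-30u - 180v) · |J| du dv = ∫_0^2 ∫_0^1 (-270u - 1620v) dv du.

Inner (v): -270u - 810.
Outer (u): -2160.

Therefore ∬_D (30x - 30y) dx dy = -2160.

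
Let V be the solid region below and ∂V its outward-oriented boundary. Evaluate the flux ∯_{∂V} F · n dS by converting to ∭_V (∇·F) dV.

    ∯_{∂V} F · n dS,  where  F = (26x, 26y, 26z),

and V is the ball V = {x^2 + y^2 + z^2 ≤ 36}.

By the divergence theorem,

    ∯_{∂V} F · n dS = ∭_V (∇ · F) dV.

Compute the divergence:
    ∇ · F = ∂F_x/∂x + ∂F_y/∂y + ∂F_z/∂z = 26 + 26 + 26 = 78.

In spherical coordinates, x = ρ sin(φ) cos(θ), y = ρ sin(φ) sin(θ), z = ρ cos(φ), dV = ρ^2 sin(φ) dρ dφ dθ, with 0 ≤ ρ ≤ 6, 0 ≤ φ ≤ π, 0 ≤ θ ≤ 2π.

The integrand, after substitution and multiplying by the volume element, becomes (78) · ρ^2 sin(φ), so

    ∭_V (∇·F) dV = ∫_0^{2π} ∫_0^{π} ∫_0^{6} (78) · ρ^2 sin(φ) dρ dφ dθ.

Inner (ρ from 0 to 6): 5616sin(φ).
Middle (φ from 0 to π): 11232.
Outer (θ from 0 to 2π): 22464π.

Therefore ∯_{∂V} F · n dS = 22464π.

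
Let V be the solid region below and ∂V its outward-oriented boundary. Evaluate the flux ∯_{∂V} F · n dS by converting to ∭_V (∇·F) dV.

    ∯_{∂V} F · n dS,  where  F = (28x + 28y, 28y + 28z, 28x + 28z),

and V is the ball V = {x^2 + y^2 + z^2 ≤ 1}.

By the divergence theorem,

    ∯_{∂V} F · n dS = ∭_V (∇ · F) dV.

Compute the divergence:
    ∇ · F = ∂F_x/∂x + ∂F_y/∂y + ∂F_z/∂z = 28 + 28 + 28 = 84.

In spherical coordinates, x = ρ sin(φ) cos(θ), y = ρ sin(φ) sin(θ), z = ρ cos(φ), dV = ρ^2 sin(φ) dρ dφ dθ, with 0 ≤ ρ ≤ 1, 0 ≤ φ ≤ π, 0 ≤ θ ≤ 2π.

The integrand, after substitution and multiplying by the volume element, becomes (84) · ρ^2 sin(φ), so

    ∭_V (∇·F) dV = ∫_0^{2π} ∫_0^{π} ∫_0^{1} (84) · ρ^2 sin(φ) dρ dφ dθ.

Inner (ρ from 0 to 1): 28sin(φ).
Middle (φ from 0 to π): 56.
Outer (θ from 0 to 2π): 112π.

Therefore ∯_{∂V} F · n dS = 112π.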